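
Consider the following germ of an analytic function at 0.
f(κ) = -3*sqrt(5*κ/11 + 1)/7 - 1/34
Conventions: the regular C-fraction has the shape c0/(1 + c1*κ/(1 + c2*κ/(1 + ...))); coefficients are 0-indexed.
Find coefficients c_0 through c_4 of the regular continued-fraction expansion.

Taylor coefficients (expand at 0): a_0 = -109/238, a_1 = -15/154, a_2 = 75/6776, a_3 = -375/149072, a_4 = 9375/13118336.
c0 = a_0 = -109/238. Peel one level at a time: if S = 1 + c*κ/S' with S'(0) = 1, then c is the κ-coefficient of S and S' = c*κ/(S - 1).
S_1 = c0/f = 1 + (-255/1199)*κ + (399075/5750404)*κ^2 + ...; c1 = -255/1199.
S_2 = c1*κ/(S_1 - 1) = 1 + (1565/4796)*κ + (-25/1936)*κ^2 + ...; c2 = 1565/4796.
S_3 = c2*κ/(S_2 - 1) = 1 + (545/13772)*κ + (-128075/17242544)*κ^2 + ...; c3 = 545/13772.
S_4 = c3*κ/(S_3 - 1) = 1 + (235/1252)*κ + ...; c4 = 235/1252.

The regular C-fraction coefficients are [-109/238, -255/1199, 1565/4796, 545/13772, 235/1252].


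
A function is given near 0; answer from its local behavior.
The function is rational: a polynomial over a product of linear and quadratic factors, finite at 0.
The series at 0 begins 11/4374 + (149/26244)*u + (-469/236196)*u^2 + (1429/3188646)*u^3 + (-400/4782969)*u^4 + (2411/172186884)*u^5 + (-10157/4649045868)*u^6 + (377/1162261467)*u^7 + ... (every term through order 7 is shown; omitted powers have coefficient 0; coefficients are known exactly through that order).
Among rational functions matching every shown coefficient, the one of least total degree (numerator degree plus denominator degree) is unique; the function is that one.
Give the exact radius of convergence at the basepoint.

The radius of convergence is 9.

No rational of total degree below 4 reproduces all 8 coefficients; solving the [1/3] Pade equations on them gives f(u) = (19*u/4 + 11/6)/(u + 9)**3, whose expansion matches every shown term.
Denominator factor (u + 9)^3: pole of order 3 at -9, modulus 9.
The radius of convergence is the smallest modulus among the singular points: 9.


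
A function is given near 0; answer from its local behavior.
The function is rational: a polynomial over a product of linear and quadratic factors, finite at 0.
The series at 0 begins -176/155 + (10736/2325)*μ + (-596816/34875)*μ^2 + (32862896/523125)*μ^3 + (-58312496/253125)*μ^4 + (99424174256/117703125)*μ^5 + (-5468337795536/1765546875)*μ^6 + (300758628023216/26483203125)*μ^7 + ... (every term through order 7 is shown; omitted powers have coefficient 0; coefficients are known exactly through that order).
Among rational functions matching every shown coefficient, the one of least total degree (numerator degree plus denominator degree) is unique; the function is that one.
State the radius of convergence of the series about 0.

No rational of total degree below 2 reproduces all 8 coefficients; solving the [0/2] Pade equations on them gives f(μ) = -24/(31*(μ + 3/11)*(μ + 5/2)), whose expansion matches every shown term.
Denominator factor (μ + 3/11): pole of order 1 at -3/11, modulus 3/11.
Denominator factor (μ + 5/2): pole of order 1 at -5/2, modulus 5/2.
The radius of convergence is the smallest modulus among the singular points: 3/11.

The radius of convergence is 3/11.


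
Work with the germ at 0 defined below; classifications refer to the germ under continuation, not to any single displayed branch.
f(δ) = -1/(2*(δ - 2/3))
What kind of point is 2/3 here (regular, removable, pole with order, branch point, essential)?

The point is a pole of order 1.

The denominator factor δ - 2/3 vanishes at 2/3 and appears to the power 1; the numerator there equals -1/2, nonzero, and no other factor vanishes.
Hence a pole whose order is the multiplicity, 1.


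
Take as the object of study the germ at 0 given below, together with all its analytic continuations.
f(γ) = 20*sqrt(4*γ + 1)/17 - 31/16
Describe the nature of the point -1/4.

The point is an algebraic (square-root) branch point.

The term (20/17)*sqrt(1 - γ/(-1/4)) has argument 1 - -1/4/(-1/4) = 0 at -1/4: a square-root (algebraic, two-sheeted) branch point; the remaining terms are analytic or single-valued there.


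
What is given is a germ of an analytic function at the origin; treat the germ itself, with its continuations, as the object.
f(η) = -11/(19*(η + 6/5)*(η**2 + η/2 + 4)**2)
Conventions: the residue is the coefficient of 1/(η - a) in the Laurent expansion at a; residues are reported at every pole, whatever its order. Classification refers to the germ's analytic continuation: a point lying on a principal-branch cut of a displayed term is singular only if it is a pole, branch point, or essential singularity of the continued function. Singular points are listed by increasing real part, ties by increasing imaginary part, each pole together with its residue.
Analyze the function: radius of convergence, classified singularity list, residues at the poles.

Radius of convergence at 0: 6/5.
At -6/5: a pole of order 1; residue -625/25289.
At (-1/4) - ((3/4)*sqrt(7))*i: a pole of order 2; residue (625/50578) - ((12715/3521826)*sqrt(7))*i.
At (-1/4) + ((3/4)*sqrt(7))*i: a pole of order 2; residue (625/50578) + ((12715/3521826)*sqrt(7))*i.

Denominator factor (η**2 + η/2 + 4)^2: discriminant -63/4, complex-conjugate roots (-1/4) + ((3/4)*sqrt(7))*i and (-1/4) - ((3/4)*sqrt(7))*i; poles of order 2, moduli 2 and 2.
Denominator factor (η + 6/5): pole of order 1 at -6/5, modulus 6/5.
The radius of convergence is the smallest modulus among the singular points: 6/5.
At the order-1 pole -6/5 set g(η) = (η - (-6/5))*f(η) = -11/(19*(η**2 + η/2 + 4)**2).
Simple pole: residue = g(a) at a = -6/5, which is -625/25289.
The factor η**2 + η/2 + 4 splits as (η - a)(η - a') with a = (-1/4) - ((3/4)*sqrt(7))*i, a' = (-1/4) + ((3/4)*sqrt(7))*i. At the order-2 pole a set g(η) = (η - a)^2*f(η) = [-11/(19*(η + 6/5))] / (η - a')^2.
Order-2 pole: residue = g'(a); g'((-1/4) - ((3/4)*sqrt(7))*i) = (625/50578) - ((12715/3521826)*sqrt(7))*i, so the residue is (625/50578) - ((12715/3521826)*sqrt(7))*i.
The factor η**2 + η/2 + 4 splits as (η - a)(η - a') with a = (-1/4) + ((3/4)*sqrt(7))*i, a' = (-1/4) - ((3/4)*sqrt(7))*i. At the order-2 pole a set g(η) = (η - a)^2*f(η) = [-11/(19*(η + 6/5))] / (η - a')^2.
Order-2 pole: residue = g'(a); g'((-1/4) + ((3/4)*sqrt(7))*i) = (625/50578) + ((12715/3521826)*sqrt(7))*i, so the residue is (625/50578) + ((12715/3521826)*sqrt(7))*i.
List the singular points by increasing real part (a conjugate pair: the negative imaginary part first).


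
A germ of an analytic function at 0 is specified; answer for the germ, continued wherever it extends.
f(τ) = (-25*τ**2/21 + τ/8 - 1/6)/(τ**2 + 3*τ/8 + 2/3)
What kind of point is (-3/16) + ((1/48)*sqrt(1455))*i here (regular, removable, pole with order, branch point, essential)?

The denominator factor τ**2 + 3*τ/8 + 2/3 vanishes at (-3/16) + ((1/48)*sqrt(1455))*i and appears to the power 1; the numerator there equals (131/252) + ((1/84)*sqrt(1455))*i, nonzero, and no other factor vanishes.
Hence a pole whose order is the multiplicity, 1.

The point is a pole of order 1.


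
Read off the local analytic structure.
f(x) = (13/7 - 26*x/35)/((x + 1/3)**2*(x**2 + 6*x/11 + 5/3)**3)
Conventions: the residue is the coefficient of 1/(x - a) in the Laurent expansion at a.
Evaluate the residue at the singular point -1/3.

At the order-2 pole -1/3 set g(x) = (x - (-1/3))^2*f(x) = (13/7 - 26*x/35)/(x**2 + 6*x/11 + 5/3)**3.
Order-2 pole: residue = g'(a); g'(-1/3) = -12613887/194750405, so the residue is -12613887/194750405.

The residue is -12613887/194750405.


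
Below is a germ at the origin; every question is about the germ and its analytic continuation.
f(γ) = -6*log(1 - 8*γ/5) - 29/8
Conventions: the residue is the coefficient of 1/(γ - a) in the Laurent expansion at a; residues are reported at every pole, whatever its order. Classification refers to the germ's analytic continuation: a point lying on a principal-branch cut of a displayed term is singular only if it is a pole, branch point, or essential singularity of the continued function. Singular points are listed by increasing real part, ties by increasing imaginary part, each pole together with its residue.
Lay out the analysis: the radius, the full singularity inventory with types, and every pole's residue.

Radius of convergence at 0: 5/8.
At 5/8: a logarithmic branch point.

Branch term (-6)*log(1 - γ/(5/8)): its argument vanishes at γ = 5/8, a logarithmic branch point, modulus 5/8.
The radius of convergence is the smallest modulus among the singular points: 5/8.


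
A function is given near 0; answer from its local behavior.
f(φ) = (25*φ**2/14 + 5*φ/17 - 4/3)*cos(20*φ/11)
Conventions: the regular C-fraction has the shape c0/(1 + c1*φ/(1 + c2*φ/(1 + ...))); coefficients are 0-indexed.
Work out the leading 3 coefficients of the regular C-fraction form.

Taylor coefficients (expand at 0): a_0 = -4/3, a_1 = 5/17, a_2 = 20275/5082.
c0 = a_0 = -4/3. Peel one level at a time: if S = 1 + c*φ/S' with S'(0) = 1, then c is the φ-coefficient of S and S' = c*φ/(S - 1).
S_1 = c0/f = 1 + (15/68)*φ + (11909525/3916528)*φ^2 + ...; c1 = 15/68.
S_2 = c1*φ/(S_1 - 1) = 1 + (-2381905/172788)*φ + ...; c2 = -2381905/172788.

The regular C-fraction coefficients are [-4/3, 15/68, -2381905/172788].


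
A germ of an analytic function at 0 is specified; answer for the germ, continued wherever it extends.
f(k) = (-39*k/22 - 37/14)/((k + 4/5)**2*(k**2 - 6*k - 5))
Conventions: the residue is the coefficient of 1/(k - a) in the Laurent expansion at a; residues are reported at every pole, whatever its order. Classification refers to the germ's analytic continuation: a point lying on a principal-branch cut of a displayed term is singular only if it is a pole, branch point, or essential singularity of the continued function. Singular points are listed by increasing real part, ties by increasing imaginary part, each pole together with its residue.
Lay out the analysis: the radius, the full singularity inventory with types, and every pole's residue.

Radius of convergence at 0: -3 + sqrt(14).
At -4/5: a pole of order 2; residue -970925/18634.
At 3 - sqrt(14): a pole of order 1; residue 970925/37268 + (1818825/260876)*sqrt(14).
At 3 + sqrt(14): a pole of order 1; residue 970925/37268 - (1818825/260876)*sqrt(14).

Denominator factor (k**2 - 6*k - 5): discriminant 56, real irrational roots 3 + sqrt(14) and 3 - sqrt(14); poles of order 1, moduli 3 + sqrt(14) and -3 + sqrt(14).
Denominator factor (k + 4/5)^2: pole of order 2 at -4/5, modulus 4/5.
The radius of convergence is the smallest modulus among the singular points: -3 + sqrt(14).
At the order-2 pole -4/5 set g(k) = (k - (-4/5))^2*f(k) = (-39*k/22 - 37/14)/(k**2 - 6*k - 5).
Order-2 pole: residue = g'(a); g'(-4/5) = -970925/18634, so the residue is -970925/18634.
The factor k**2 - 6*k - 5 splits as (k - a)(k - a') with a = 3 - sqrt(14), a' = 3 + sqrt(14). At the order-1 pole a set g(k) = (k - a)*f(k) = [(-39*k/22 - 37/14)/(k + 4/5)**2] / (k - a').
Simple pole: residue = g(a) at a = 3 - sqrt(14), which is 970925/37268 + (1818825/260876)*sqrt(14).
The factor k**2 - 6*k - 5 splits as (k - a)(k - a') with a = 3 + sqrt(14), a' = 3 - sqrt(14). At the order-1 pole a set g(k) = (k - a)*f(k) = [(-39*k/22 - 37/14)/(k + 4/5)**2] / (k - a').
Simple pole: residue = g(a) at a = 3 + sqrt(14), which is 970925/37268 - (1818825/260876)*sqrt(14).
List the singular points by increasing real part (a conjugate pair: the negative imaginary part first).


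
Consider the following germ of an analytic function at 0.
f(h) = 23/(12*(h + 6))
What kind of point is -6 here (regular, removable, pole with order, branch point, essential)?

The denominator factor h + 6 vanishes at -6 and appears to the power 1; the numerator there equals 23/12, nonzero, and no other factor vanishes.
Hence a pole whose order is the multiplicity, 1.

The point is a pole of order 1.


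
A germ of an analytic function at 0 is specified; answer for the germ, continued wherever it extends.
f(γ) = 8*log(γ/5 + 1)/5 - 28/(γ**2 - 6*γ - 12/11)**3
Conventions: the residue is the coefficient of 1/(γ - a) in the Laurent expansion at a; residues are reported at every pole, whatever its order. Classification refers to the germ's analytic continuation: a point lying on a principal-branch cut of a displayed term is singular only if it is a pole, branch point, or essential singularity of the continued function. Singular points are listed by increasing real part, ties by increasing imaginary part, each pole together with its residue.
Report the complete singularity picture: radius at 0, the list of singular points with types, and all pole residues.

Radius of convergence at 0: -3 + (1/11)*sqrt(1221).
At -5: a logarithmic branch point.
At 3 - (1/11)*sqrt(1221): a pole of order 3; residue (847/1823508)*sqrt(1221).
At 3 + (1/11)*sqrt(1221): a pole of order 3; residue -(847/1823508)*sqrt(1221).

Denominator factor (γ**2 - 6*γ - 12/11)^3: discriminant 444/11, real irrational roots 3 + (1/11)*sqrt(1221) and 3 - (1/11)*sqrt(1221); poles of order 3, moduli 3 + (1/11)*sqrt(1221) and -3 + (1/11)*sqrt(1221).
Branch term (8/5)*log(1 - γ/(-5)): its argument vanishes at γ = -5, a logarithmic branch point, modulus 5.
The radius of convergence is the smallest modulus among the singular points: -3 + (1/11)*sqrt(1221).
The branch term is analytic at 3 - (1/11)*sqrt(1221) and contributes nothing to the residue; only the rational part matters.
The factor γ**2 - 6*γ - 12/11 splits as (γ - a)(γ - a') with a = 3 - (1/11)*sqrt(1221), a' = 3 + (1/11)*sqrt(1221). At the order-3 pole a set g(γ) = (γ - a)^3*(rational part) = [-28] / (γ - a')^3.
Order-3 pole: residue = g''(a)/2; g''(3 - (1/11)*sqrt(1221)) = (847/911754)*sqrt(1221), so the residue is (847/1823508)*sqrt(1221).
The branch term is analytic at 3 + (1/11)*sqrt(1221) and contributes nothing to the residue; only the rational part matters.
The factor γ**2 - 6*γ - 12/11 splits as (γ - a)(γ - a') with a = 3 + (1/11)*sqrt(1221), a' = 3 - (1/11)*sqrt(1221). At the order-3 pole a set g(γ) = (γ - a)^3*(rational part) = [-28] / (γ - a')^3.
Order-3 pole: residue = g''(a)/2; g''(3 + (1/11)*sqrt(1221)) = -(847/911754)*sqrt(1221), so the residue is -(847/1823508)*sqrt(1221).
List the singular points by increasing real part (a conjugate pair: the negative imaginary part first).


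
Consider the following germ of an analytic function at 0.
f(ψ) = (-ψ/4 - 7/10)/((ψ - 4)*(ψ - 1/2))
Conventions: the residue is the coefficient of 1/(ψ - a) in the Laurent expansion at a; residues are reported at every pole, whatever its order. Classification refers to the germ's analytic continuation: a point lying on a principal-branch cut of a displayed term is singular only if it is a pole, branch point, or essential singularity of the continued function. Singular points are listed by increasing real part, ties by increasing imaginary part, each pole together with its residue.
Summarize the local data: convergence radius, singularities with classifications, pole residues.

Radius of convergence at 0: 1/2.
At 1/2: a pole of order 1; residue 33/140.
At 4: a pole of order 1; residue -17/35.

Denominator factor (ψ - 4): pole of order 1 at 4, modulus 4.
Denominator factor (ψ - 1/2): pole of order 1 at 1/2, modulus 1/2.
The radius of convergence is the smallest modulus among the singular points: 1/2.
At the order-1 pole 1/2 set g(ψ) = (ψ - (1/2))*f(ψ) = (-ψ/4 - 7/10)/(ψ - 4).
Simple pole: residue = g(a) at a = 1/2, which is 33/140.
At the order-1 pole 4 set g(ψ) = (ψ - (4))*f(ψ) = (-ψ/4 - 7/10)/(ψ - 1/2).
Simple pole: residue = g(a) at a = 4, which is -17/35.
List the singular points by increasing real part (a conjugate pair: the negative imaginary part first).


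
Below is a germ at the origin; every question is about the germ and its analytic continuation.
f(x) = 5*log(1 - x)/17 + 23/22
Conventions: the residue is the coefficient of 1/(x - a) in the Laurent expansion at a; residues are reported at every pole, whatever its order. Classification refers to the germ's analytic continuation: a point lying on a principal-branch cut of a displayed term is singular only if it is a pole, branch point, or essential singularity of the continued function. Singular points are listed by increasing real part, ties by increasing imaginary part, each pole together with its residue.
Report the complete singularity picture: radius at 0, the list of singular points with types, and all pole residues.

Branch term (5/17)*log(1 - x/(1)): its argument vanishes at x = 1, a logarithmic branch point, modulus 1.
The radius of convergence is the smallest modulus among the singular points: 1.

Radius of convergence at 0: 1.
At 1: a logarithmic branch point.


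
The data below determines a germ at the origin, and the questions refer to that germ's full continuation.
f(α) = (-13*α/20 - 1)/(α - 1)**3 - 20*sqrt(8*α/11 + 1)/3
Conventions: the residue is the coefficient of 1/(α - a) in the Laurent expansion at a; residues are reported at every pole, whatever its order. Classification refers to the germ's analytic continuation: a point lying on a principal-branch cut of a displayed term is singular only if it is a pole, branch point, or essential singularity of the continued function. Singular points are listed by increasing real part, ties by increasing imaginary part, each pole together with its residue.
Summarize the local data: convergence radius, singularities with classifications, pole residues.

Radius of convergence at 0: 1.
At -11/8: an algebraic (square-root) branch point.
At 1: a pole of order 3; residue 0.

Denominator factor (α - 1)^3: pole of order 3 at 1, modulus 1.
Branch term (-20/3)*sqrt(1 - α/(-11/8)): its argument vanishes at α = -11/8, a square-root branch point, modulus 11/8.
The radius of convergence is the smallest modulus among the singular points: 1.
The branch term is analytic at 1 and contributes nothing to the residue; only the rational part matters.
At the order-3 pole 1 set g(α) = (α - (1))^3*(rational part) = -13*α/20 - 1.
Order-3 pole: residue = g''(a)/2; g''(1) = 0, so the residue is 0.
List the singular points by increasing real part (a conjugate pair: the negative imaginary part first).


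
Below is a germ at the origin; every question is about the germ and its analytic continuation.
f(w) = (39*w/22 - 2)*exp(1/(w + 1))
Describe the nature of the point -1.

The exponent 1/(w - (-1)) has a pole at -1, so exp(1/(w - (-1))) takes every nonzero value near it: an essential singularity (not a pole of any order).

The point is an essential singularity.


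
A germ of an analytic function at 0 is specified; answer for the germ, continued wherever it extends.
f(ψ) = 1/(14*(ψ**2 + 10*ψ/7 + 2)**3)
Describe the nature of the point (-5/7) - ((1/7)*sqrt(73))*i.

The denominator factor ψ**2 + 10*ψ/7 + 2 vanishes at (-5/7) - ((1/7)*sqrt(73))*i and appears to the power 3; the numerator there equals 1/14, nonzero, and no other factor vanishes.
Hence a pole whose order is the multiplicity, 3.

The point is a pole of order 3.


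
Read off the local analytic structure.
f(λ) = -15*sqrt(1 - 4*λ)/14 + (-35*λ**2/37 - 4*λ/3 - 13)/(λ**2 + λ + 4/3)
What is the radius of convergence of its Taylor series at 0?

Denominator factor (λ**2 + λ + 4/3): discriminant -13/3, complex-conjugate roots (-1/2) + ((1/6)*sqrt(39))*i and (-1/2) - ((1/6)*sqrt(39))*i; poles of order 1, moduli (2/3)*sqrt(3) and (2/3)*sqrt(3).
Branch term (-15/14)*sqrt(1 - λ/(1/4)): its argument vanishes at λ = 1/4, a square-root branch point, modulus 1/4.
The radius of convergence is the smallest modulus among the singular points: 1/4.

The radius of convergence is 1/4.


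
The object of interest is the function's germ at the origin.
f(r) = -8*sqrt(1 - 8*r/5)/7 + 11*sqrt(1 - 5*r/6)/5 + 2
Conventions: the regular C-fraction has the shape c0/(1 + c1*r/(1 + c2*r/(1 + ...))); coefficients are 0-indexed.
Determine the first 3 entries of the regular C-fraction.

Taylor coefficients (expand at 0): a_0 = 107/35, a_1 = -1/420, a_2 = 8807/50400.
c0 = a_0 = 107/35. Peel one level at a time: if S = 1 + c*r/S' with S'(0) = 1, then c is the r-coefficient of S and S' = c*r/(S - 1).
S_1 = c0/f = 1 + (1/1284)*r + (-314113/5495520)*r^2 + ...; c1 = 1/1284.
S_2 = c1*r/(S_1 - 1) = 1 + (314113/4280)*r + ...; c2 = 314113/4280.

The regular C-fraction coefficients are [107/35, 1/1284, 314113/4280].


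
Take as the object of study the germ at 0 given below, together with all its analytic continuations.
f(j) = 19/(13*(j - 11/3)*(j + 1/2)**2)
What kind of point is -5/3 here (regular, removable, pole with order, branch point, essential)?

The point is a regular point.

Denominator factors: j + 1/2 = -7/6 at j = -5/3; j - 11/3 = -16/3 at j = -5/3 — none vanishes.
So the germ continues analytically to -5/3.


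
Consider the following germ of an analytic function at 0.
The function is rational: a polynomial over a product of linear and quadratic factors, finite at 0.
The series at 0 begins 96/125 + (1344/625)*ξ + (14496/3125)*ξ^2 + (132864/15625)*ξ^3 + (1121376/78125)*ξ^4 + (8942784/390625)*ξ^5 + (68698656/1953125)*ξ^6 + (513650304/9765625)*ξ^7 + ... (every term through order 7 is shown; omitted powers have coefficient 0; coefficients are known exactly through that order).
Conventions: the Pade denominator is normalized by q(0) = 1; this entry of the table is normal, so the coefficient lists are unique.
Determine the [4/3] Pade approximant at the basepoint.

Taylor coefficients needed (read off): a_0 = 96/125, a_1 = 1344/625, a_2 = 14496/3125, a_3 = 132864/15625, a_4 = 1121376/78125, a_5 = 8942784/390625, a_6 = 68698656/1953125, a_7 = 513650304/9765625.
Write the denominator as Q(ξ) = 1 + q1*ξ + q2*ξ^2 + q3*ξ^3. Requiring Q*f - P = O(ξ^8) with deg P <= 4 kills the coefficients of ξ^5..ξ^7 in Q*f:
  ξ^5: a_5 + q1*a_4 + q2*a_3 + q3*a_2 = 0, i.e. 8942784/390625 + (1121376/78125)*q1 + (132864/15625)*q2 + (14496/3125)*q3 = 0.
  ξ^6: a_6 + q1*a_5 + q2*a_4 + q3*a_3 = 0, i.e. 68698656/1953125 + (8942784/390625)*q1 + (1121376/78125)*q2 + (132864/15625)*q3 = 0.
  ξ^7: a_7 + q1*a_6 + q2*a_5 + q3*a_4 = 0, i.e. 513650304/9765625 + (68698656/1953125)*q1 + (8942784/390625)*q2 + (1121376/78125)*q3 = 0.
Solving this linear system: q1 = -1422/565, q2 = 829/565, q3 = 92/565.
The numerator is Q*f truncated at degree 4: P0 = a_0 = 96/125; P1 = a_1 + q1*a_0 = 3072/14125; P2 = a_2 + q1*a_1 + q2*a_0 = 4992/14125; P3 = a_3 + q1*a_2 + q2*a_1 + q3*a_0 = 1536/14125; P4 = a_4 + q1*a_3 + q2*a_2 + q3*a_1 = 1536/14125.

The Pade approximant has numerator coefficients [96/125, 3072/14125, 4992/14125, 1536/14125, 1536/14125]; denominator coefficients [1, -1422/565, 829/565, 92/565].


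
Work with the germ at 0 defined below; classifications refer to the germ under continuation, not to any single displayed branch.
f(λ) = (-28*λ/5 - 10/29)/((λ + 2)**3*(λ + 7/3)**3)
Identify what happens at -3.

Denominator factors: λ + 2 = -1 at λ = -3; λ + 7/3 = -2/3 at λ = -3 — none vanishes.
So the germ continues analytically to -3.

The point is a regular point.


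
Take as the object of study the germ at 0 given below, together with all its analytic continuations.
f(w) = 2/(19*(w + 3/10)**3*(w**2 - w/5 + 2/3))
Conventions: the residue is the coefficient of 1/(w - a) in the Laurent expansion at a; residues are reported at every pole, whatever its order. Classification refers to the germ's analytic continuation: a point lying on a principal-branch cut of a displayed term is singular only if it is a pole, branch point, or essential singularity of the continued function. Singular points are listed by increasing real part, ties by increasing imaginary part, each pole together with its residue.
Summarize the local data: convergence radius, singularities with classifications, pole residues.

Denominator factor (w**2 - w/5 + 2/3): discriminant -197/75, complex-conjugate roots (1/10) + ((1/30)*sqrt(591))*i and (1/10) - ((1/30)*sqrt(591))*i; poles of order 1, moduli (1/3)*sqrt(6) and (1/3)*sqrt(6).
Denominator factor (w + 3/10)^3: pole of order 3 at -3/10, modulus 3/10.
The radius of convergence is the smallest modulus among the singular points: 3/10.
At the order-3 pole -3/10 set g(w) = (w - (-3/10))^3*f(w) = 2/(19*(w**2 - w/5 + 2/3)).
Order-3 pole: residue = g''(a)/2; g''(-3/10) = -152640/2235331, so the residue is -76320/2235331.
The factor w**2 - w/5 + 2/3 splits as (w - a)(w - a') with a = (1/10) - ((1/30)*sqrt(591))*i, a' = (1/10) + ((1/30)*sqrt(591))*i. At the order-1 pole a set g(w) = (w - a)*f(w) = [2/(19*(w + 3/10)**3)] / (w - a').
Simple pole: residue = g(a) at a = (1/10) - ((1/30)*sqrt(591))*i, which is (38160/2235331) - ((1563840/440360207)*sqrt(591))*i.
The factor w**2 - w/5 + 2/3 splits as (w - a)(w - a') with a = (1/10) + ((1/30)*sqrt(591))*i, a' = (1/10) - ((1/30)*sqrt(591))*i. At the order-1 pole a set g(w) = (w - a)*f(w) = [2/(19*(w + 3/10)**3)] / (w - a').
Simple pole: residue = g(a) at a = (1/10) + ((1/30)*sqrt(591))*i, which is (38160/2235331) + ((1563840/440360207)*sqrt(591))*i.
List the singular points by increasing real part (a conjugate pair: the negative imaginary part first).

Radius of convergence at 0: 3/10.
At -3/10: a pole of order 3; residue -76320/2235331.
At (1/10) - ((1/30)*sqrt(591))*i: a pole of order 1; residue (38160/2235331) - ((1563840/440360207)*sqrt(591))*i.
At (1/10) + ((1/30)*sqrt(591))*i: a pole of order 1; residue (38160/2235331) + ((1563840/440360207)*sqrt(591))*i.


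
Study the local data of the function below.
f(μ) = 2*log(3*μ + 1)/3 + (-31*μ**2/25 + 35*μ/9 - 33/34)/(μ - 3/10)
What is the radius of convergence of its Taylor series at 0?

The radius of convergence is 3/10.

Denominator factor (μ - 3/10): pole of order 1 at 3/10, modulus 3/10.
Branch term (2/3)*log(1 - μ/(-1/3)): its argument vanishes at μ = -1/3, a logarithmic branch point, modulus 1/3.
The radius of convergence is the smallest modulus among the singular points: 3/10.


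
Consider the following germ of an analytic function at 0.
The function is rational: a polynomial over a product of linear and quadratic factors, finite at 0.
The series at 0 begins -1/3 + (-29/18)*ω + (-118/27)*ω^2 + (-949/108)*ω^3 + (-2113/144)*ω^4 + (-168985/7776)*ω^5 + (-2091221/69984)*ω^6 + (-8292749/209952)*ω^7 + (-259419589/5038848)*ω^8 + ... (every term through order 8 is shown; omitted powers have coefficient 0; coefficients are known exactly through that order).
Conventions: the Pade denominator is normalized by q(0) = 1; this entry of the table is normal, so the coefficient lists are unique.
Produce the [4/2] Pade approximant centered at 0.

Taylor coefficients needed (read off): a_0 = -1/3, a_1 = -29/18, a_2 = -118/27, a_3 = -949/108, a_4 = -2113/144, a_5 = -168985/7776, a_6 = -2091221/69984.
Write the denominator as Q(ω) = 1 + q1*ω + q2*ω^2. Requiring Q*f - P = O(ω^7) with deg P <= 4 kills the coefficients of ω^5..ω^6 in Q*f:
  ω^5: a_5 + q1*a_4 + q2*a_3 = 0, i.e. -168985/7776 + (-2113/144)*q1 + (-949/108)*q2 = 0.
  ω^6: a_6 + q1*a_5 + q2*a_4 = 0, i.e. -2091221/69984 + (-168985/7776)*q1 + (-2113/144)*q2 = 0.
Solving this linear system: q1 = -1702488319/736429662, q2 = 2043430387/1472859324.
The numerator is Q*f truncated at degree 4: P0 = a_0 = -1/3; P1 = a_1 + q1*a_0 = -928460857/1104644493; P2 = a_2 + q1*a_1 + q2*a_0 = -7345298327/6627866958; P3 = a_3 + q1*a_2 + q2*a_1 = -73075706339/79534403496; P4 = a_4 + q1*a_3 + q2*a_2 = -67290126911/159068806992.

The Pade approximant has numerator coefficients [-1/3, -928460857/1104644493, -7345298327/6627866958, -73075706339/79534403496, -67290126911/159068806992]; denominator coefficients [1, -1702488319/736429662, 2043430387/1472859324].


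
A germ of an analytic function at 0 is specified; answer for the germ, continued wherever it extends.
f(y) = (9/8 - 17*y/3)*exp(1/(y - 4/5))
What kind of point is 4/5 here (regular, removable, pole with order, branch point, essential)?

The point is an essential singularity.

The exponent 1/(y - (4/5)) has a pole at 4/5, so exp(1/(y - (4/5))) takes every nonzero value near it: an essential singularity (not a pole of any order).


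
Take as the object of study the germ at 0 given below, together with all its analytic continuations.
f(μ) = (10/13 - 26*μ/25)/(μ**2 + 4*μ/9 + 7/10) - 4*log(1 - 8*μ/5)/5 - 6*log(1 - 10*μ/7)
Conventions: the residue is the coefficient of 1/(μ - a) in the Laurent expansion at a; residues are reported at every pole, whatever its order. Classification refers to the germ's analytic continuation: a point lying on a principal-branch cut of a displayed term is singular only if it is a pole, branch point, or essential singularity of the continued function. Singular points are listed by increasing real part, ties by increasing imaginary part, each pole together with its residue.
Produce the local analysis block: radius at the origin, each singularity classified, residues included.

Denominator factor (μ**2 + 4*μ/9 + 7/10): discriminant -1054/405, complex-conjugate roots (-2/9) + ((1/90)*sqrt(5270))*i and (-2/9) - ((1/90)*sqrt(5270))*i; poles of order 1, moduli (1/10)*sqrt(70) and (1/10)*sqrt(70).
Branch term (-4/5)*log(1 - μ/(5/8)): its argument vanishes at μ = 5/8, a logarithmic branch point, modulus 5/8.
Branch term (-6)*log(1 - μ/(7/10)): its argument vanishes at μ = 7/10, a logarithmic branch point, modulus 7/10.
The radius of convergence is the smallest modulus among the singular points: 5/8.
The branch terms are analytic at (-2/9) - ((1/90)*sqrt(5270))*i and contribute nothing to the residue; only the rational part matters.
The factor μ**2 + 4*μ/9 + 7/10 splits as (μ - a)(μ - a') with a = (-2/9) - ((1/90)*sqrt(5270))*i, a' = (-2/9) + ((1/90)*sqrt(5270))*i. At the order-1 pole a set g(μ) = (μ - a)*(rational part) = [10/13 - 26*μ/25] / (μ - a').
Simple pole: residue = g(a) at a = (-2/9) - ((1/90)*sqrt(5270))*i, which is (-13/25) + ((1463/171275)*sqrt(5270))*i.
The branch terms are analytic at (-2/9) + ((1/90)*sqrt(5270))*i and contribute nothing to the residue; only the rational part matters.
The factor μ**2 + 4*μ/9 + 7/10 splits as (μ - a)(μ - a') with a = (-2/9) + ((1/90)*sqrt(5270))*i, a' = (-2/9) - ((1/90)*sqrt(5270))*i. At the order-1 pole a set g(μ) = (μ - a)*(rational part) = [10/13 - 26*μ/25] / (μ - a').
Simple pole: residue = g(a) at a = (-2/9) + ((1/90)*sqrt(5270))*i, which is (-13/25) - ((1463/171275)*sqrt(5270))*i.
List the singular points by increasing real part (a conjugate pair: the negative imaginary part first).

Radius of convergence at 0: 5/8.
At (-2/9) - ((1/90)*sqrt(5270))*i: a pole of order 1; residue (-13/25) + ((1463/171275)*sqrt(5270))*i.
At (-2/9) + ((1/90)*sqrt(5270))*i: a pole of order 1; residue (-13/25) - ((1463/171275)*sqrt(5270))*i.
At 5/8: a logarithmic branch point.
At 7/10: a logarithmic branch point.


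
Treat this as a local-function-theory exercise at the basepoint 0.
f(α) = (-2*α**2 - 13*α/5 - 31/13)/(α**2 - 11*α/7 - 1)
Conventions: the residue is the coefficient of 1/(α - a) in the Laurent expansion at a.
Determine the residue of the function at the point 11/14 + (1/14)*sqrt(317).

The factor α**2 - 11*α/7 - 1 splits as (α - a)(α - a') with a = 11/14 + (1/14)*sqrt(317), a' = 11/14 - (1/14)*sqrt(317). At the order-1 pole a set g(α) = (α - a)*f(α) = [-2*α**2 - 13*α/5 - 31/13] / (α - a').
Simple pole: residue = g(a) at a = 11/14 + (1/14)*sqrt(317), which is -201/70 - (56673/288470)*sqrt(317).

The residue is -201/70 - (56673/288470)*sqrt(317).


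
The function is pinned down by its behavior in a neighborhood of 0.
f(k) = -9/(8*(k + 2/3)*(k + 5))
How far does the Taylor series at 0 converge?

Denominator factor (k + 2/3): pole of order 1 at -2/3, modulus 2/3.
Denominator factor (k + 5): pole of order 1 at -5, modulus 5.
The radius of convergence is the smallest modulus among the singular points: 2/3.

The radius of convergence is 2/3.


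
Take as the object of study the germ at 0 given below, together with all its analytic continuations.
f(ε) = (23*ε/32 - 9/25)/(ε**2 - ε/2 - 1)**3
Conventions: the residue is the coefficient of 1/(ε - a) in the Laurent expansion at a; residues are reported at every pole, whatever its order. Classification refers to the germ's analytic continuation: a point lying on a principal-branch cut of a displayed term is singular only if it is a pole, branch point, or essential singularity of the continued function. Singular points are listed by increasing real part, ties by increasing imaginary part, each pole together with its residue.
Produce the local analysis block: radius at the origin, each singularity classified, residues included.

Denominator factor (ε**2 - ε/2 - 1)^3: discriminant 17/4, real irrational roots 1/4 + (1/4)*sqrt(17) and 1/4 - (1/4)*sqrt(17); poles of order 3, moduli 1/4 + (1/4)*sqrt(17) and -1/4 + (1/4)*sqrt(17).
The radius of convergence is the smallest modulus among the singular points: -1/4 + (1/4)*sqrt(17).
The factor ε**2 - ε/2 - 1 splits as (ε - a)(ε - a') with a = 1/4 - (1/4)*sqrt(17), a' = 1/4 + (1/4)*sqrt(17). At the order-3 pole a set g(ε) = (ε - a)^3*f(ε) = [23*ε/32 - 9/25] / (ε - a')^3.
Order-3 pole: residue = g''(a)/2; g''(1/4 - (1/4)*sqrt(17)) = (1731/122825)*sqrt(17), so the residue is (1731/245650)*sqrt(17).
The factor ε**2 - ε/2 - 1 splits as (ε - a)(ε - a') with a = 1/4 + (1/4)*sqrt(17), a' = 1/4 - (1/4)*sqrt(17). At the order-3 pole a set g(ε) = (ε - a)^3*f(ε) = [23*ε/32 - 9/25] / (ε - a')^3.
Order-3 pole: residue = g''(a)/2; g''(1/4 + (1/4)*sqrt(17)) = -(1731/122825)*sqrt(17), so the residue is -(1731/245650)*sqrt(17).
List the singular points by increasing real part (a conjugate pair: the negative imaginary part first).

Radius of convergence at 0: -1/4 + (1/4)*sqrt(17).
At 1/4 - (1/4)*sqrt(17): a pole of order 3; residue (1731/245650)*sqrt(17).
At 1/4 + (1/4)*sqrt(17): a pole of order 3; residue -(1731/245650)*sqrt(17).


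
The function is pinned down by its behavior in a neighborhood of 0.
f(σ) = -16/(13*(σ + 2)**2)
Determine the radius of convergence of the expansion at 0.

Denominator factor (σ + 2)^2: pole of order 2 at -2, modulus 2.
The radius of convergence is the smallest modulus among the singular points: 2.

The radius of convergence is 2.


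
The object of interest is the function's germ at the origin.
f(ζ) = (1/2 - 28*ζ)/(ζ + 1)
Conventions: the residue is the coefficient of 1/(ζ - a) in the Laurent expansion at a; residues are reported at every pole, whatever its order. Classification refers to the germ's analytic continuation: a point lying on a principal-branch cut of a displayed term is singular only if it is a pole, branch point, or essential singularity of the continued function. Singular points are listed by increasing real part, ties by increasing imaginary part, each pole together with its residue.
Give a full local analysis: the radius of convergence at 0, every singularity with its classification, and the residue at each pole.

Radius of convergence at 0: 1.
At -1: a pole of order 1; residue 57/2.

Denominator factor (ζ + 1): pole of order 1 at -1, modulus 1.
The radius of convergence is the smallest modulus among the singular points: 1.
At the order-1 pole -1 set g(ζ) = (ζ - (-1))*f(ζ) = 1/2 - 28*ζ.
Simple pole: residue = g(a) at a = -1, which is 57/2.


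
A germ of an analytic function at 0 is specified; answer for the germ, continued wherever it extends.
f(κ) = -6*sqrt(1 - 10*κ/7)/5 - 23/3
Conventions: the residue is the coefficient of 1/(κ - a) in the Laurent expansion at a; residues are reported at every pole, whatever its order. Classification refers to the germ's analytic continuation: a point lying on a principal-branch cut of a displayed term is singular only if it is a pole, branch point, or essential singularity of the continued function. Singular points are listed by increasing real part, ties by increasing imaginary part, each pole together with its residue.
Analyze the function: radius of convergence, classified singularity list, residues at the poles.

Branch term (-6/5)*sqrt(1 - κ/(7/10)): its argument vanishes at κ = 7/10, a square-root branch point, modulus 7/10.
The radius of convergence is the smallest modulus among the singular points: 7/10.

Radius of convergence at 0: 7/10.
At 7/10: an algebraic (square-root) branch point.


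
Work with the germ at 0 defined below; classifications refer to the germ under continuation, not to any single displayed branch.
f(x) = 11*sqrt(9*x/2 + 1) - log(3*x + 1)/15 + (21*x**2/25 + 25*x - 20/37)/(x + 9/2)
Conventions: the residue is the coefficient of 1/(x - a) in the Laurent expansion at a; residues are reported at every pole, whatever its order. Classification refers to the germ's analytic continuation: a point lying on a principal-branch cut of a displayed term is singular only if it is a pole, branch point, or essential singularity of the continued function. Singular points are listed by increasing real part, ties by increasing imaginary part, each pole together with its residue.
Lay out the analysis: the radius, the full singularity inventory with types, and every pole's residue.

Denominator factor (x + 9/2): pole of order 1 at -9/2, modulus 9/2.
Branch term (-1/15)*log(1 - x/(-1/3)): its argument vanishes at x = -1/3, a logarithmic branch point, modulus 1/3.
Branch term (11)*sqrt(1 - x/(-2/9)): its argument vanishes at x = -2/9, a square-root branch point, modulus 2/9.
The radius of convergence is the smallest modulus among the singular points: 2/9.
The branch terms are analytic at -9/2 and contribute nothing to the residue; only the rational part matters.
At the order-1 pole -9/2 set g(x) = (x - (-9/2))*(rational part) = 21*x**2/25 + 25*x - 20/37.
Simple pole: residue = g(a) at a = -9/2, which is -355313/3700.
List the singular points by increasing real part (a conjugate pair: the negative imaginary part first).

Radius of convergence at 0: 2/9.
At -9/2: a pole of order 1; residue -355313/3700.
At -1/3: a logarithmic branch point.
At -2/9: an algebraic (square-root) branch point.


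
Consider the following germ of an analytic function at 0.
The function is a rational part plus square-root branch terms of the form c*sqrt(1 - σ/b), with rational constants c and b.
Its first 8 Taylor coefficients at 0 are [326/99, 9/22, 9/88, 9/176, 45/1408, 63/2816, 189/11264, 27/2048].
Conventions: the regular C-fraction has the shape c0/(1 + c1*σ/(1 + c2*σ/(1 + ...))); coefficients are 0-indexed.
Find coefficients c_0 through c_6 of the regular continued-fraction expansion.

The regular C-fraction coefficients are [326/99, -81/652, -41/326, -163/328, -1/328, -41/2, 20].

Taylor coefficients (read off): a_0 = 326/99, a_1 = 9/22, a_2 = 9/88, a_3 = 9/176, a_4 = 45/1408, a_5 = 63/2816, a_6 = 189/11264.
c0 = a_0 = 326/99. Peel one level at a time: if S = 1 + c*σ/S' with S'(0) = 1, then c is the σ-coefficient of S and S' = c*σ/(S - 1).
S_1 = c0/f = 1 + (-81/652)*σ + (-3321/212552)*σ^2 + ...; c1 = -81/652.
S_2 = c1*σ/(S_1 - 1) = 1 + (-41/326)*σ + (-1/16)*σ^2 + ...; c2 = -41/326.
S_3 = c2*σ/(S_2 - 1) = 1 + (-163/328)*σ + (-163/107584)*σ^2 + ...; c3 = -163/328.
S_4 = c3*σ/(S_3 - 1) = 1 + (-1/328)*σ + (-1/16)*σ^2 + ...; c4 = -1/328.
S_5 = c4*σ/(S_4 - 1) = 1 + (-41/2)*σ + (410)*σ^2 + ...; c5 = -41/2.
S_6 = c5*σ/(S_5 - 1) = 1 + (20)*σ + ...; c6 = 20.


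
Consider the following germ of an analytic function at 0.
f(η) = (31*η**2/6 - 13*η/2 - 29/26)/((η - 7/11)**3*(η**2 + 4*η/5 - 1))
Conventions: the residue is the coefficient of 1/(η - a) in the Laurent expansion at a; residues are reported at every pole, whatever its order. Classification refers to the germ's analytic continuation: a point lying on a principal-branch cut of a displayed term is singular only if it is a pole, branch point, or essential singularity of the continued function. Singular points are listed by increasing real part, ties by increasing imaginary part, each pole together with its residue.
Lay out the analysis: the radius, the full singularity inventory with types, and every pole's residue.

Denominator factor (η**2 + 4*η/5 - 1): discriminant 116/25, real irrational roots -2/5 + (1/5)*sqrt(29) and -2/5 - (1/5)*sqrt(29); poles of order 1, moduli -2/5 + (1/5)*sqrt(29) and 2/5 + (1/5)*sqrt(29).
Denominator factor (η - 7/11)^3: pole of order 3 at 7/11, modulus 7/11.
The radius of convergence is the smallest modulus among the singular points: 7/11.
The factor η**2 + 4*η/5 - 1 splits as (η - a)(η - a') with a = -2/5 - (1/5)*sqrt(29), a' = -2/5 + (1/5)*sqrt(29). At the order-1 pole a set g(η) = (η - a)*f(η) = [(31*η**2/6 - 13*η/2 - 29/26)/(η - 7/11)**3] / (η - a').
Simple pole: residue = g(a) at a = -2/5 - (1/5)*sqrt(29), which is -1240897955/114244 + (160392907015/79513824)*sqrt(29).
At the order-3 pole 7/11 set g(η) = (η - (7/11))^3*f(η) = (31*η**2/6 - 13*η/2 - 29/26)/(η**2 + 4*η/5 - 1).
Order-3 pole: residue = g''(a)/2; g''(7/11) = 1240897955/28561, so the residue is 1240897955/57122.
The factor η**2 + 4*η/5 - 1 splits as (η - a)(η - a') with a = -2/5 + (1/5)*sqrt(29), a' = -2/5 - (1/5)*sqrt(29). At the order-1 pole a set g(η) = (η - a)*f(η) = [(31*η**2/6 - 13*η/2 - 29/26)/(η - 7/11)**3] / (η - a').
Simple pole: residue = g(a) at a = -2/5 + (1/5)*sqrt(29), which is -1240897955/114244 - (160392907015/79513824)*sqrt(29).
List the singular points by increasing real part (a conjugate pair: the negative imaginary part first).

Radius of convergence at 0: 7/11.
At -2/5 - (1/5)*sqrt(29): a pole of order 1; residue -1240897955/114244 + (160392907015/79513824)*sqrt(29).
At 7/11: a pole of order 3; residue 1240897955/57122.
At -2/5 + (1/5)*sqrt(29): a pole of order 1; residue -1240897955/114244 - (160392907015/79513824)*sqrt(29).
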